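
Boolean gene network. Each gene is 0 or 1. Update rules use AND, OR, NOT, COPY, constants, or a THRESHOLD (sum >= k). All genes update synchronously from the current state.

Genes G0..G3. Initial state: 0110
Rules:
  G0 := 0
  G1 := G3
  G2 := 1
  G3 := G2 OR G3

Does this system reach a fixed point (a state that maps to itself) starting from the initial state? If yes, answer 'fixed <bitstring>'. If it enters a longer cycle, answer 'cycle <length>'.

Step 0: 0110
Step 1: G0=0(const) G1=G3=0 G2=1(const) G3=G2|G3=1|0=1 -> 0011
Step 2: G0=0(const) G1=G3=1 G2=1(const) G3=G2|G3=1|1=1 -> 0111
Step 3: G0=0(const) G1=G3=1 G2=1(const) G3=G2|G3=1|1=1 -> 0111
Fixed point reached at step 2: 0111

Answer: fixed 0111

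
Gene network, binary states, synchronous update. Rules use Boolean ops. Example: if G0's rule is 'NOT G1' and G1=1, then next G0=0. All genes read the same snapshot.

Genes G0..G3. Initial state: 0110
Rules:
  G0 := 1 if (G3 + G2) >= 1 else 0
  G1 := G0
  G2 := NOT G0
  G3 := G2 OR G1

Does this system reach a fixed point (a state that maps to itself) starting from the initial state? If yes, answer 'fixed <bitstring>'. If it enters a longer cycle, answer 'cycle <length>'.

Answer: fixed 1101

Derivation:
Step 0: 0110
Step 1: G0=(0+1>=1)=1 G1=G0=0 G2=NOT G0=NOT 0=1 G3=G2|G1=1|1=1 -> 1011
Step 2: G0=(1+1>=1)=1 G1=G0=1 G2=NOT G0=NOT 1=0 G3=G2|G1=1|0=1 -> 1101
Step 3: G0=(1+0>=1)=1 G1=G0=1 G2=NOT G0=NOT 1=0 G3=G2|G1=0|1=1 -> 1101
Fixed point reached at step 2: 1101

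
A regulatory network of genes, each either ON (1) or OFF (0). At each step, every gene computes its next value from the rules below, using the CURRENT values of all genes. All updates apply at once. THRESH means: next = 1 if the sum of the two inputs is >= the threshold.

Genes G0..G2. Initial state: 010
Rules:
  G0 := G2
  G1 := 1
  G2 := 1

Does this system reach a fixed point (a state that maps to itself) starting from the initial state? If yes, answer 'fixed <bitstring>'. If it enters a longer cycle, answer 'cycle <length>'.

Answer: fixed 111

Derivation:
Step 0: 010
Step 1: G0=G2=0 G1=1(const) G2=1(const) -> 011
Step 2: G0=G2=1 G1=1(const) G2=1(const) -> 111
Step 3: G0=G2=1 G1=1(const) G2=1(const) -> 111
Fixed point reached at step 2: 111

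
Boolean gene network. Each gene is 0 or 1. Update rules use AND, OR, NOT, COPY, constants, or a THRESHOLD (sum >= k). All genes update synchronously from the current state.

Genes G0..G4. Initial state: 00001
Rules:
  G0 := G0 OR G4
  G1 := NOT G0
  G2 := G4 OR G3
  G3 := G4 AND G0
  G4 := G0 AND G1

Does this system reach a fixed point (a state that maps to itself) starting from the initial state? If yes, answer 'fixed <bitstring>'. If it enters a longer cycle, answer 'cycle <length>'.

Step 0: 00001
Step 1: G0=G0|G4=0|1=1 G1=NOT G0=NOT 0=1 G2=G4|G3=1|0=1 G3=G4&G0=1&0=0 G4=G0&G1=0&0=0 -> 11100
Step 2: G0=G0|G4=1|0=1 G1=NOT G0=NOT 1=0 G2=G4|G3=0|0=0 G3=G4&G0=0&1=0 G4=G0&G1=1&1=1 -> 10001
Step 3: G0=G0|G4=1|1=1 G1=NOT G0=NOT 1=0 G2=G4|G3=1|0=1 G3=G4&G0=1&1=1 G4=G0&G1=1&0=0 -> 10110
Step 4: G0=G0|G4=1|0=1 G1=NOT G0=NOT 1=0 G2=G4|G3=0|1=1 G3=G4&G0=0&1=0 G4=G0&G1=1&0=0 -> 10100
Step 5: G0=G0|G4=1|0=1 G1=NOT G0=NOT 1=0 G2=G4|G3=0|0=0 G3=G4&G0=0&1=0 G4=G0&G1=1&0=0 -> 10000
Step 6: G0=G0|G4=1|0=1 G1=NOT G0=NOT 1=0 G2=G4|G3=0|0=0 G3=G4&G0=0&1=0 G4=G0&G1=1&0=0 -> 10000
Fixed point reached at step 5: 10000

Answer: fixed 10000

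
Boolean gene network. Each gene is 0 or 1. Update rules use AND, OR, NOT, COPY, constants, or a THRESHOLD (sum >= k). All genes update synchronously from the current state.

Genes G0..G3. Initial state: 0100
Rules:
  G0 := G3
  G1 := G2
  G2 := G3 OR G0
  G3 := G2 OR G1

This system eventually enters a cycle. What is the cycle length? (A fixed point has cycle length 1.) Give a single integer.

Answer: 1

Derivation:
Step 0: 0100
Step 1: G0=G3=0 G1=G2=0 G2=G3|G0=0|0=0 G3=G2|G1=0|1=1 -> 0001
Step 2: G0=G3=1 G1=G2=0 G2=G3|G0=1|0=1 G3=G2|G1=0|0=0 -> 1010
Step 3: G0=G3=0 G1=G2=1 G2=G3|G0=0|1=1 G3=G2|G1=1|0=1 -> 0111
Step 4: G0=G3=1 G1=G2=1 G2=G3|G0=1|0=1 G3=G2|G1=1|1=1 -> 1111
Step 5: G0=G3=1 G1=G2=1 G2=G3|G0=1|1=1 G3=G2|G1=1|1=1 -> 1111
State from step 5 equals state from step 4 -> cycle length 1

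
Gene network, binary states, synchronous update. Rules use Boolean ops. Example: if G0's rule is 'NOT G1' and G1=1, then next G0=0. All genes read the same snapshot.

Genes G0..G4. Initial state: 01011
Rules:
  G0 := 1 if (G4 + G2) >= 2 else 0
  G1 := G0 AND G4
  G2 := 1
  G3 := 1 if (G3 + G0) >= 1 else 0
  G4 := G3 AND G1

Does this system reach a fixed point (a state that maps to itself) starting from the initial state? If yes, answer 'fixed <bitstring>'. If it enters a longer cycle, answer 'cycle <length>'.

Step 0: 01011
Step 1: G0=(1+0>=2)=0 G1=G0&G4=0&1=0 G2=1(const) G3=(1+0>=1)=1 G4=G3&G1=1&1=1 -> 00111
Step 2: G0=(1+1>=2)=1 G1=G0&G4=0&1=0 G2=1(const) G3=(1+0>=1)=1 G4=G3&G1=1&0=0 -> 10110
Step 3: G0=(0+1>=2)=0 G1=G0&G4=1&0=0 G2=1(const) G3=(1+1>=1)=1 G4=G3&G1=1&0=0 -> 00110
Step 4: G0=(0+1>=2)=0 G1=G0&G4=0&0=0 G2=1(const) G3=(1+0>=1)=1 G4=G3&G1=1&0=0 -> 00110
Fixed point reached at step 3: 00110

Answer: fixed 00110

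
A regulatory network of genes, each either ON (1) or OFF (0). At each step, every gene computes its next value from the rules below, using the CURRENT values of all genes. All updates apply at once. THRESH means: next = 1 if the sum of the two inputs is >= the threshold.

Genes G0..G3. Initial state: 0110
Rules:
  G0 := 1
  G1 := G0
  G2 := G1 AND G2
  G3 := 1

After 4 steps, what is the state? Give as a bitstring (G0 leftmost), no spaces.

Step 1: G0=1(const) G1=G0=0 G2=G1&G2=1&1=1 G3=1(const) -> 1011
Step 2: G0=1(const) G1=G0=1 G2=G1&G2=0&1=0 G3=1(const) -> 1101
Step 3: G0=1(const) G1=G0=1 G2=G1&G2=1&0=0 G3=1(const) -> 1101
Step 4: G0=1(const) G1=G0=1 G2=G1&G2=1&0=0 G3=1(const) -> 1101

1101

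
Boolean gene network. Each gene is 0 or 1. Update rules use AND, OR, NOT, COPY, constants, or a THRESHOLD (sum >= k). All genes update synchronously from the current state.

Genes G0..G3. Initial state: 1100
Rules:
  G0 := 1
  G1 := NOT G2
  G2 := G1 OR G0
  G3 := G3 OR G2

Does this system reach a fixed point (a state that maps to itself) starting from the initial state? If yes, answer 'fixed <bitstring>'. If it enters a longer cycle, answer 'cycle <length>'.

Step 0: 1100
Step 1: G0=1(const) G1=NOT G2=NOT 0=1 G2=G1|G0=1|1=1 G3=G3|G2=0|0=0 -> 1110
Step 2: G0=1(const) G1=NOT G2=NOT 1=0 G2=G1|G0=1|1=1 G3=G3|G2=0|1=1 -> 1011
Step 3: G0=1(const) G1=NOT G2=NOT 1=0 G2=G1|G0=0|1=1 G3=G3|G2=1|1=1 -> 1011
Fixed point reached at step 2: 1011

Answer: fixed 1011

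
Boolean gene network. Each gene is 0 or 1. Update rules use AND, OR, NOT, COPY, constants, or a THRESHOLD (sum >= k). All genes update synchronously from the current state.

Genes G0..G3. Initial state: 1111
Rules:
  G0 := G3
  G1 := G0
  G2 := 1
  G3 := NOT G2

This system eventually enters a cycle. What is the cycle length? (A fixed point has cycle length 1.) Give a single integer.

Step 0: 1111
Step 1: G0=G3=1 G1=G0=1 G2=1(const) G3=NOT G2=NOT 1=0 -> 1110
Step 2: G0=G3=0 G1=G0=1 G2=1(const) G3=NOT G2=NOT 1=0 -> 0110
Step 3: G0=G3=0 G1=G0=0 G2=1(const) G3=NOT G2=NOT 1=0 -> 0010
Step 4: G0=G3=0 G1=G0=0 G2=1(const) G3=NOT G2=NOT 1=0 -> 0010
State from step 4 equals state from step 3 -> cycle length 1

Answer: 1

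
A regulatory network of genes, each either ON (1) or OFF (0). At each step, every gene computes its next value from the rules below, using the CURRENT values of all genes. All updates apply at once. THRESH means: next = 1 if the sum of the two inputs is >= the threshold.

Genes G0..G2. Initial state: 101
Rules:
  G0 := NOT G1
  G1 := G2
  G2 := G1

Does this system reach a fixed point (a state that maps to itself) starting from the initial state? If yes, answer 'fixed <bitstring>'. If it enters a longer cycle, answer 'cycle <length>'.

Answer: cycle 2

Derivation:
Step 0: 101
Step 1: G0=NOT G1=NOT 0=1 G1=G2=1 G2=G1=0 -> 110
Step 2: G0=NOT G1=NOT 1=0 G1=G2=0 G2=G1=1 -> 001
Step 3: G0=NOT G1=NOT 0=1 G1=G2=1 G2=G1=0 -> 110
Cycle of length 2 starting at step 1 -> no fixed point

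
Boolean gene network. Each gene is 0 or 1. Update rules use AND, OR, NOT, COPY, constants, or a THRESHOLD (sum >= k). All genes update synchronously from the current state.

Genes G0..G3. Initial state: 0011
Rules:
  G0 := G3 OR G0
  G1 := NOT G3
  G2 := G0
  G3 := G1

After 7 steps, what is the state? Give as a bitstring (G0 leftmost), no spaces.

Step 1: G0=G3|G0=1|0=1 G1=NOT G3=NOT 1=0 G2=G0=0 G3=G1=0 -> 1000
Step 2: G0=G3|G0=0|1=1 G1=NOT G3=NOT 0=1 G2=G0=1 G3=G1=0 -> 1110
Step 3: G0=G3|G0=0|1=1 G1=NOT G3=NOT 0=1 G2=G0=1 G3=G1=1 -> 1111
Step 4: G0=G3|G0=1|1=1 G1=NOT G3=NOT 1=0 G2=G0=1 G3=G1=1 -> 1011
Step 5: G0=G3|G0=1|1=1 G1=NOT G3=NOT 1=0 G2=G0=1 G3=G1=0 -> 1010
Step 6: G0=G3|G0=0|1=1 G1=NOT G3=NOT 0=1 G2=G0=1 G3=G1=0 -> 1110
Step 7: G0=G3|G0=0|1=1 G1=NOT G3=NOT 0=1 G2=G0=1 G3=G1=1 -> 1111

1111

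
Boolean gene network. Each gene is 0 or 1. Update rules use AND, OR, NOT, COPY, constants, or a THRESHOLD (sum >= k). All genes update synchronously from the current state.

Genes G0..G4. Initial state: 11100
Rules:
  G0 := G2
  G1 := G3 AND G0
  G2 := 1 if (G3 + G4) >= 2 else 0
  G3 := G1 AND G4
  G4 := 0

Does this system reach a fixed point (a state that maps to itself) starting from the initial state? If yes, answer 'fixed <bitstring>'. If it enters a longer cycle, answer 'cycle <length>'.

Answer: fixed 00000

Derivation:
Step 0: 11100
Step 1: G0=G2=1 G1=G3&G0=0&1=0 G2=(0+0>=2)=0 G3=G1&G4=1&0=0 G4=0(const) -> 10000
Step 2: G0=G2=0 G1=G3&G0=0&1=0 G2=(0+0>=2)=0 G3=G1&G4=0&0=0 G4=0(const) -> 00000
Step 3: G0=G2=0 G1=G3&G0=0&0=0 G2=(0+0>=2)=0 G3=G1&G4=0&0=0 G4=0(const) -> 00000
Fixed point reached at step 2: 00000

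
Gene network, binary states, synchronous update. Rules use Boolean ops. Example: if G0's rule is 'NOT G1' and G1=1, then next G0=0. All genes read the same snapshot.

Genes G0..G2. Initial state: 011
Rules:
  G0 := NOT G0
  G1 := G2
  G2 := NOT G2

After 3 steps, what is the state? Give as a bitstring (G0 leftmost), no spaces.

Step 1: G0=NOT G0=NOT 0=1 G1=G2=1 G2=NOT G2=NOT 1=0 -> 110
Step 2: G0=NOT G0=NOT 1=0 G1=G2=0 G2=NOT G2=NOT 0=1 -> 001
Step 3: G0=NOT G0=NOT 0=1 G1=G2=1 G2=NOT G2=NOT 1=0 -> 110

110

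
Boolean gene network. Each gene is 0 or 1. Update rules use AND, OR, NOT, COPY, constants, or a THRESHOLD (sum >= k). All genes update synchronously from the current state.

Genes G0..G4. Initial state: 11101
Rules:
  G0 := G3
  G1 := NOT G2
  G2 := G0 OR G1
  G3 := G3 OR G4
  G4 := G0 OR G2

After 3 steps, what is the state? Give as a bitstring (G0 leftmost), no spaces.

Step 1: G0=G3=0 G1=NOT G2=NOT 1=0 G2=G0|G1=1|1=1 G3=G3|G4=0|1=1 G4=G0|G2=1|1=1 -> 00111
Step 2: G0=G3=1 G1=NOT G2=NOT 1=0 G2=G0|G1=0|0=0 G3=G3|G4=1|1=1 G4=G0|G2=0|1=1 -> 10011
Step 3: G0=G3=1 G1=NOT G2=NOT 0=1 G2=G0|G1=1|0=1 G3=G3|G4=1|1=1 G4=G0|G2=1|0=1 -> 11111

11111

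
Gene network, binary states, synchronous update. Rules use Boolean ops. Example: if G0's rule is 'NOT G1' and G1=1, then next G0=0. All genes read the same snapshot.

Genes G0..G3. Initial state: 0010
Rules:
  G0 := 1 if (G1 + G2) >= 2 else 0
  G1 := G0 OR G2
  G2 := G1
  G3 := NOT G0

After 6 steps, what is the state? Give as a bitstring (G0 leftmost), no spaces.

Step 1: G0=(0+1>=2)=0 G1=G0|G2=0|1=1 G2=G1=0 G3=NOT G0=NOT 0=1 -> 0101
Step 2: G0=(1+0>=2)=0 G1=G0|G2=0|0=0 G2=G1=1 G3=NOT G0=NOT 0=1 -> 0011
Step 3: G0=(0+1>=2)=0 G1=G0|G2=0|1=1 G2=G1=0 G3=NOT G0=NOT 0=1 -> 0101
Step 4: G0=(1+0>=2)=0 G1=G0|G2=0|0=0 G2=G1=1 G3=NOT G0=NOT 0=1 -> 0011
Step 5: G0=(0+1>=2)=0 G1=G0|G2=0|1=1 G2=G1=0 G3=NOT G0=NOT 0=1 -> 0101
Step 6: G0=(1+0>=2)=0 G1=G0|G2=0|0=0 G2=G1=1 G3=NOT G0=NOT 0=1 -> 0011

0011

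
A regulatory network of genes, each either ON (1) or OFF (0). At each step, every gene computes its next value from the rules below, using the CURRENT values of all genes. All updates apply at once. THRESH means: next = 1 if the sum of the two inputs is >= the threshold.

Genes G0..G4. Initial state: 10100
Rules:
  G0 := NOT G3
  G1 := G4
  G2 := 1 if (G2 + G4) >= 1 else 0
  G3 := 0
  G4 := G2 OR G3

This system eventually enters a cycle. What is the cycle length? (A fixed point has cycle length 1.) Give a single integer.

Answer: 1

Derivation:
Step 0: 10100
Step 1: G0=NOT G3=NOT 0=1 G1=G4=0 G2=(1+0>=1)=1 G3=0(const) G4=G2|G3=1|0=1 -> 10101
Step 2: G0=NOT G3=NOT 0=1 G1=G4=1 G2=(1+1>=1)=1 G3=0(const) G4=G2|G3=1|0=1 -> 11101
Step 3: G0=NOT G3=NOT 0=1 G1=G4=1 G2=(1+1>=1)=1 G3=0(const) G4=G2|G3=1|0=1 -> 11101
State from step 3 equals state from step 2 -> cycle length 1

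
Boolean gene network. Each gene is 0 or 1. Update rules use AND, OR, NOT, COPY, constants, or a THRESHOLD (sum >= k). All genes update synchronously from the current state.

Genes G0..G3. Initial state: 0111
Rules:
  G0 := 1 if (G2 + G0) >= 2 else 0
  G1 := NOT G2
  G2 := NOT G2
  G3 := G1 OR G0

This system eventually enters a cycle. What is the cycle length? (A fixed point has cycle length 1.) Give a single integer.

Answer: 2

Derivation:
Step 0: 0111
Step 1: G0=(1+0>=2)=0 G1=NOT G2=NOT 1=0 G2=NOT G2=NOT 1=0 G3=G1|G0=1|0=1 -> 0001
Step 2: G0=(0+0>=2)=0 G1=NOT G2=NOT 0=1 G2=NOT G2=NOT 0=1 G3=G1|G0=0|0=0 -> 0110
Step 3: G0=(1+0>=2)=0 G1=NOT G2=NOT 1=0 G2=NOT G2=NOT 1=0 G3=G1|G0=1|0=1 -> 0001
State from step 3 equals state from step 1 -> cycle length 2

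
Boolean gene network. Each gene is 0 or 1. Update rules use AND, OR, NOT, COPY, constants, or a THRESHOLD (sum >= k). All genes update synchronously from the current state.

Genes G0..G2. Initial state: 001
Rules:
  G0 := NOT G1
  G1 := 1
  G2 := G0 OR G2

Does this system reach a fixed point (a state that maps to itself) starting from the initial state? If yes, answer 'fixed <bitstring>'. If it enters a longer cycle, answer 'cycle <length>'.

Answer: fixed 011

Derivation:
Step 0: 001
Step 1: G0=NOT G1=NOT 0=1 G1=1(const) G2=G0|G2=0|1=1 -> 111
Step 2: G0=NOT G1=NOT 1=0 G1=1(const) G2=G0|G2=1|1=1 -> 011
Step 3: G0=NOT G1=NOT 1=0 G1=1(const) G2=G0|G2=0|1=1 -> 011
Fixed point reached at step 2: 011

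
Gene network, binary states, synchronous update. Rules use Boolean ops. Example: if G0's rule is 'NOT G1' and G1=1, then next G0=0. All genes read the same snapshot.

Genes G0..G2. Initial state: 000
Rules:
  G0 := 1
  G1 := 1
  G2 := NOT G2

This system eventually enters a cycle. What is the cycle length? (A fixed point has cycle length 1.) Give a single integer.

Answer: 2

Derivation:
Step 0: 000
Step 1: G0=1(const) G1=1(const) G2=NOT G2=NOT 0=1 -> 111
Step 2: G0=1(const) G1=1(const) G2=NOT G2=NOT 1=0 -> 110
Step 3: G0=1(const) G1=1(const) G2=NOT G2=NOT 0=1 -> 111
State from step 3 equals state from step 1 -> cycle length 2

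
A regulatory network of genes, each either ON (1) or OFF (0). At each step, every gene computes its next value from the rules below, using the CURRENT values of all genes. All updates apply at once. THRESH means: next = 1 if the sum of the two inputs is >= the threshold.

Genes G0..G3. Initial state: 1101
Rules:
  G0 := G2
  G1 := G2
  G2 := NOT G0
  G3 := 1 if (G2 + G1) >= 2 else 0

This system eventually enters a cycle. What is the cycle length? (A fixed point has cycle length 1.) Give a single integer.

Answer: 4

Derivation:
Step 0: 1101
Step 1: G0=G2=0 G1=G2=0 G2=NOT G0=NOT 1=0 G3=(0+1>=2)=0 -> 0000
Step 2: G0=G2=0 G1=G2=0 G2=NOT G0=NOT 0=1 G3=(0+0>=2)=0 -> 0010
Step 3: G0=G2=1 G1=G2=1 G2=NOT G0=NOT 0=1 G3=(1+0>=2)=0 -> 1110
Step 4: G0=G2=1 G1=G2=1 G2=NOT G0=NOT 1=0 G3=(1+1>=2)=1 -> 1101
State from step 4 equals state from step 0 -> cycle length 4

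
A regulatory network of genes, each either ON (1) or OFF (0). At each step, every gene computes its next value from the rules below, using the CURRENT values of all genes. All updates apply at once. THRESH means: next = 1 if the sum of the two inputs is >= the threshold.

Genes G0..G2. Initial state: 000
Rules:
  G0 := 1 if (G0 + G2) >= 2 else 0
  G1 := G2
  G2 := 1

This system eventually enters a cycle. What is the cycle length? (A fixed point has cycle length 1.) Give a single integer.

Answer: 1

Derivation:
Step 0: 000
Step 1: G0=(0+0>=2)=0 G1=G2=0 G2=1(const) -> 001
Step 2: G0=(0+1>=2)=0 G1=G2=1 G2=1(const) -> 011
Step 3: G0=(0+1>=2)=0 G1=G2=1 G2=1(const) -> 011
State from step 3 equals state from step 2 -> cycle length 1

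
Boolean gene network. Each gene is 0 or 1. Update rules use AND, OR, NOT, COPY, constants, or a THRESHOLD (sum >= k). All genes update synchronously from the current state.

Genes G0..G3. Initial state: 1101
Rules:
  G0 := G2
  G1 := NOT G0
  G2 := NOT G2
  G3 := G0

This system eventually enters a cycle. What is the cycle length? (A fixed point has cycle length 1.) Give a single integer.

Answer: 2

Derivation:
Step 0: 1101
Step 1: G0=G2=0 G1=NOT G0=NOT 1=0 G2=NOT G2=NOT 0=1 G3=G0=1 -> 0011
Step 2: G0=G2=1 G1=NOT G0=NOT 0=1 G2=NOT G2=NOT 1=0 G3=G0=0 -> 1100
Step 3: G0=G2=0 G1=NOT G0=NOT 1=0 G2=NOT G2=NOT 0=1 G3=G0=1 -> 0011
State from step 3 equals state from step 1 -> cycle length 2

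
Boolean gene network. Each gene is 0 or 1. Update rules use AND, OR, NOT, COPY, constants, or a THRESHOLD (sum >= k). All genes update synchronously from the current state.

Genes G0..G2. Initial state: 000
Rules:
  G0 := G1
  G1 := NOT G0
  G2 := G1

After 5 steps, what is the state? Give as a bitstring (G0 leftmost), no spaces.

Step 1: G0=G1=0 G1=NOT G0=NOT 0=1 G2=G1=0 -> 010
Step 2: G0=G1=1 G1=NOT G0=NOT 0=1 G2=G1=1 -> 111
Step 3: G0=G1=1 G1=NOT G0=NOT 1=0 G2=G1=1 -> 101
Step 4: G0=G1=0 G1=NOT G0=NOT 1=0 G2=G1=0 -> 000
Step 5: G0=G1=0 G1=NOT G0=NOT 0=1 G2=G1=0 -> 010

010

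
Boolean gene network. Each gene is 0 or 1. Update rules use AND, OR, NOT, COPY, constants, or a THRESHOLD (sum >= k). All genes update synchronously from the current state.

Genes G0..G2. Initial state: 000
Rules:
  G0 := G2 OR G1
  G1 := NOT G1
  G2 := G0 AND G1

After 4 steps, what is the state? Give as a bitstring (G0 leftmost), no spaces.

Step 1: G0=G2|G1=0|0=0 G1=NOT G1=NOT 0=1 G2=G0&G1=0&0=0 -> 010
Step 2: G0=G2|G1=0|1=1 G1=NOT G1=NOT 1=0 G2=G0&G1=0&1=0 -> 100
Step 3: G0=G2|G1=0|0=0 G1=NOT G1=NOT 0=1 G2=G0&G1=1&0=0 -> 010
Step 4: G0=G2|G1=0|1=1 G1=NOT G1=NOT 1=0 G2=G0&G1=0&1=0 -> 100

100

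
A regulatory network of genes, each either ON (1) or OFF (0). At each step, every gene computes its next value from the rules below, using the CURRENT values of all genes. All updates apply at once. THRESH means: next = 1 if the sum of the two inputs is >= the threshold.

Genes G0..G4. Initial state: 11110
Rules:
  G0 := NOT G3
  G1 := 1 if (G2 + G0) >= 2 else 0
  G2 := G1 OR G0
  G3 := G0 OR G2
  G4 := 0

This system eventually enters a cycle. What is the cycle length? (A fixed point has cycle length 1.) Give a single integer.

Step 0: 11110
Step 1: G0=NOT G3=NOT 1=0 G1=(1+1>=2)=1 G2=G1|G0=1|1=1 G3=G0|G2=1|1=1 G4=0(const) -> 01110
Step 2: G0=NOT G3=NOT 1=0 G1=(1+0>=2)=0 G2=G1|G0=1|0=1 G3=G0|G2=0|1=1 G4=0(const) -> 00110
Step 3: G0=NOT G3=NOT 1=0 G1=(1+0>=2)=0 G2=G1|G0=0|0=0 G3=G0|G2=0|1=1 G4=0(const) -> 00010
Step 4: G0=NOT G3=NOT 1=0 G1=(0+0>=2)=0 G2=G1|G0=0|0=0 G3=G0|G2=0|0=0 G4=0(const) -> 00000
Step 5: G0=NOT G3=NOT 0=1 G1=(0+0>=2)=0 G2=G1|G0=0|0=0 G3=G0|G2=0|0=0 G4=0(const) -> 10000
Step 6: G0=NOT G3=NOT 0=1 G1=(0+1>=2)=0 G2=G1|G0=0|1=1 G3=G0|G2=1|0=1 G4=0(const) -> 10110
Step 7: G0=NOT G3=NOT 1=0 G1=(1+1>=2)=1 G2=G1|G0=0|1=1 G3=G0|G2=1|1=1 G4=0(const) -> 01110
State from step 7 equals state from step 1 -> cycle length 6

Answer: 6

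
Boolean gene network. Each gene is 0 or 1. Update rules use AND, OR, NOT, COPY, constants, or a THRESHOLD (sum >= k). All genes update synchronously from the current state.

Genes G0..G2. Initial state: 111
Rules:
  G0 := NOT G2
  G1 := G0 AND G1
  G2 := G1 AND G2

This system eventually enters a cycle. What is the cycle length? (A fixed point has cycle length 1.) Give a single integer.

Step 0: 111
Step 1: G0=NOT G2=NOT 1=0 G1=G0&G1=1&1=1 G2=G1&G2=1&1=1 -> 011
Step 2: G0=NOT G2=NOT 1=0 G1=G0&G1=0&1=0 G2=G1&G2=1&1=1 -> 001
Step 3: G0=NOT G2=NOT 1=0 G1=G0&G1=0&0=0 G2=G1&G2=0&1=0 -> 000
Step 4: G0=NOT G2=NOT 0=1 G1=G0&G1=0&0=0 G2=G1&G2=0&0=0 -> 100
Step 5: G0=NOT G2=NOT 0=1 G1=G0&G1=1&0=0 G2=G1&G2=0&0=0 -> 100
State from step 5 equals state from step 4 -> cycle length 1

Answer: 1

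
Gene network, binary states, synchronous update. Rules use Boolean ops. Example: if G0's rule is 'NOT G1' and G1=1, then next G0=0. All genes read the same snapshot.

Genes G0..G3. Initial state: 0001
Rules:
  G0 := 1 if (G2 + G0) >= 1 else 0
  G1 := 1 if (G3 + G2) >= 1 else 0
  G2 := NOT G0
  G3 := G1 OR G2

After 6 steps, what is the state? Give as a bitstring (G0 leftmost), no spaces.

Step 1: G0=(0+0>=1)=0 G1=(1+0>=1)=1 G2=NOT G0=NOT 0=1 G3=G1|G2=0|0=0 -> 0110
Step 2: G0=(1+0>=1)=1 G1=(0+1>=1)=1 G2=NOT G0=NOT 0=1 G3=G1|G2=1|1=1 -> 1111
Step 3: G0=(1+1>=1)=1 G1=(1+1>=1)=1 G2=NOT G0=NOT 1=0 G3=G1|G2=1|1=1 -> 1101
Step 4: G0=(0+1>=1)=1 G1=(1+0>=1)=1 G2=NOT G0=NOT 1=0 G3=G1|G2=1|0=1 -> 1101
Step 5: G0=(0+1>=1)=1 G1=(1+0>=1)=1 G2=NOT G0=NOT 1=0 G3=G1|G2=1|0=1 -> 1101
Step 6: G0=(0+1>=1)=1 G1=(1+0>=1)=1 G2=NOT G0=NOT 1=0 G3=G1|G2=1|0=1 -> 1101

1101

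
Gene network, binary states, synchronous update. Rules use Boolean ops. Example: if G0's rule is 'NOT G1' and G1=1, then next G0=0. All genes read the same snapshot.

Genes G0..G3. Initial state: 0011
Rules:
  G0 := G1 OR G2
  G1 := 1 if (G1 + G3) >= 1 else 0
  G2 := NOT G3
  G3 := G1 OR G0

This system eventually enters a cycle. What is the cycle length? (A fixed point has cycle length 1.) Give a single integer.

Step 0: 0011
Step 1: G0=G1|G2=0|1=1 G1=(0+1>=1)=1 G2=NOT G3=NOT 1=0 G3=G1|G0=0|0=0 -> 1100
Step 2: G0=G1|G2=1|0=1 G1=(1+0>=1)=1 G2=NOT G3=NOT 0=1 G3=G1|G0=1|1=1 -> 1111
Step 3: G0=G1|G2=1|1=1 G1=(1+1>=1)=1 G2=NOT G3=NOT 1=0 G3=G1|G0=1|1=1 -> 1101
Step 4: G0=G1|G2=1|0=1 G1=(1+1>=1)=1 G2=NOT G3=NOT 1=0 G3=G1|G0=1|1=1 -> 1101
State from step 4 equals state from step 3 -> cycle length 1

Answer: 1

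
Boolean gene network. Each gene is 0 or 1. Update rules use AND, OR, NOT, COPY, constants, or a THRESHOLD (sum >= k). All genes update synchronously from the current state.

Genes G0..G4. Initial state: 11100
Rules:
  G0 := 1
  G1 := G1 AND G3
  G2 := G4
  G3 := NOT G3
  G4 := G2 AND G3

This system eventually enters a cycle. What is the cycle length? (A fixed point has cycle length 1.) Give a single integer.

Step 0: 11100
Step 1: G0=1(const) G1=G1&G3=1&0=0 G2=G4=0 G3=NOT G3=NOT 0=1 G4=G2&G3=1&0=0 -> 10010
Step 2: G0=1(const) G1=G1&G3=0&1=0 G2=G4=0 G3=NOT G3=NOT 1=0 G4=G2&G3=0&1=0 -> 10000
Step 3: G0=1(const) G1=G1&G3=0&0=0 G2=G4=0 G3=NOT G3=NOT 0=1 G4=G2&G3=0&0=0 -> 10010
State from step 3 equals state from step 1 -> cycle length 2

Answer: 2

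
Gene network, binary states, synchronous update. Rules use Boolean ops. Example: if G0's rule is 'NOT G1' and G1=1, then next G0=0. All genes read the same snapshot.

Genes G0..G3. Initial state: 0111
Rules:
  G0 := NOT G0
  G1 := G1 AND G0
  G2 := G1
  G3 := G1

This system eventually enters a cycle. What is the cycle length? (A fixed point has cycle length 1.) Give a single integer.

Step 0: 0111
Step 1: G0=NOT G0=NOT 0=1 G1=G1&G0=1&0=0 G2=G1=1 G3=G1=1 -> 1011
Step 2: G0=NOT G0=NOT 1=0 G1=G1&G0=0&1=0 G2=G1=0 G3=G1=0 -> 0000
Step 3: G0=NOT G0=NOT 0=1 G1=G1&G0=0&0=0 G2=G1=0 G3=G1=0 -> 1000
Step 4: G0=NOT G0=NOT 1=0 G1=G1&G0=0&1=0 G2=G1=0 G3=G1=0 -> 0000
State from step 4 equals state from step 2 -> cycle length 2

Answer: 2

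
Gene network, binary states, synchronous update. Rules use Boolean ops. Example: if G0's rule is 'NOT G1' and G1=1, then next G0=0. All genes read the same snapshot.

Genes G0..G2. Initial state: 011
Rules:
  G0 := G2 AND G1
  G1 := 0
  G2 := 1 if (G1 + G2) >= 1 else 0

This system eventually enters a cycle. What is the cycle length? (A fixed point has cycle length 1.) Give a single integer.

Step 0: 011
Step 1: G0=G2&G1=1&1=1 G1=0(const) G2=(1+1>=1)=1 -> 101
Step 2: G0=G2&G1=1&0=0 G1=0(const) G2=(0+1>=1)=1 -> 001
Step 3: G0=G2&G1=1&0=0 G1=0(const) G2=(0+1>=1)=1 -> 001
State from step 3 equals state from step 2 -> cycle length 1

Answer: 1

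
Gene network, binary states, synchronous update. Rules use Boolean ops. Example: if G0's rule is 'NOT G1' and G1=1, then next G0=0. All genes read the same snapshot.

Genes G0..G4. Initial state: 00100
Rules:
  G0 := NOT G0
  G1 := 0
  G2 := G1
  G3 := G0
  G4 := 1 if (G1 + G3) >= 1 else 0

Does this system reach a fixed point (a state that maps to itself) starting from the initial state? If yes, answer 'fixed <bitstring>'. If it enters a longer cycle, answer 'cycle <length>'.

Answer: cycle 2

Derivation:
Step 0: 00100
Step 1: G0=NOT G0=NOT 0=1 G1=0(const) G2=G1=0 G3=G0=0 G4=(0+0>=1)=0 -> 10000
Step 2: G0=NOT G0=NOT 1=0 G1=0(const) G2=G1=0 G3=G0=1 G4=(0+0>=1)=0 -> 00010
Step 3: G0=NOT G0=NOT 0=1 G1=0(const) G2=G1=0 G3=G0=0 G4=(0+1>=1)=1 -> 10001
Step 4: G0=NOT G0=NOT 1=0 G1=0(const) G2=G1=0 G3=G0=1 G4=(0+0>=1)=0 -> 00010
Cycle of length 2 starting at step 2 -> no fixed point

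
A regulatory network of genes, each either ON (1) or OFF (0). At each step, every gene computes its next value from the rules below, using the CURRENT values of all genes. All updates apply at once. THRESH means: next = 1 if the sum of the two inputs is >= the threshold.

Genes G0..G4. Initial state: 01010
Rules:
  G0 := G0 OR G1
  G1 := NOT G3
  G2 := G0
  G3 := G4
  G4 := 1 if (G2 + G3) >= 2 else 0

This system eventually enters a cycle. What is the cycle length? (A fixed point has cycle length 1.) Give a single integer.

Answer: 1

Derivation:
Step 0: 01010
Step 1: G0=G0|G1=0|1=1 G1=NOT G3=NOT 1=0 G2=G0=0 G3=G4=0 G4=(0+1>=2)=0 -> 10000
Step 2: G0=G0|G1=1|0=1 G1=NOT G3=NOT 0=1 G2=G0=1 G3=G4=0 G4=(0+0>=2)=0 -> 11100
Step 3: G0=G0|G1=1|1=1 G1=NOT G3=NOT 0=1 G2=G0=1 G3=G4=0 G4=(1+0>=2)=0 -> 11100
State from step 3 equals state from step 2 -> cycle length 1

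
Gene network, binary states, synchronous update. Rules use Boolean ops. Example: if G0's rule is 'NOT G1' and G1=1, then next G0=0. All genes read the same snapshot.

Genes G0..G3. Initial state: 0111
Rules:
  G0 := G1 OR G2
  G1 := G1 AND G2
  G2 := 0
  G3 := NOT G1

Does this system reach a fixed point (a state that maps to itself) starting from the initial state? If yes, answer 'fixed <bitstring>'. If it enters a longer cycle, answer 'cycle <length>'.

Step 0: 0111
Step 1: G0=G1|G2=1|1=1 G1=G1&G2=1&1=1 G2=0(const) G3=NOT G1=NOT 1=0 -> 1100
Step 2: G0=G1|G2=1|0=1 G1=G1&G2=1&0=0 G2=0(const) G3=NOT G1=NOT 1=0 -> 1000
Step 3: G0=G1|G2=0|0=0 G1=G1&G2=0&0=0 G2=0(const) G3=NOT G1=NOT 0=1 -> 0001
Step 4: G0=G1|G2=0|0=0 G1=G1&G2=0&0=0 G2=0(const) G3=NOT G1=NOT 0=1 -> 0001
Fixed point reached at step 3: 0001

Answer: fixed 0001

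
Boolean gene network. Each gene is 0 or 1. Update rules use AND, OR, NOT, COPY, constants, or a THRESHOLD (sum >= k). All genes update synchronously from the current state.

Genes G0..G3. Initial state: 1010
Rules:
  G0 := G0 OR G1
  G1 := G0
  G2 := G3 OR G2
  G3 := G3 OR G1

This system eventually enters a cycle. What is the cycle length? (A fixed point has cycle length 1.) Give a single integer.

Step 0: 1010
Step 1: G0=G0|G1=1|0=1 G1=G0=1 G2=G3|G2=0|1=1 G3=G3|G1=0|0=0 -> 1110
Step 2: G0=G0|G1=1|1=1 G1=G0=1 G2=G3|G2=0|1=1 G3=G3|G1=0|1=1 -> 1111
Step 3: G0=G0|G1=1|1=1 G1=G0=1 G2=G3|G2=1|1=1 G3=G3|G1=1|1=1 -> 1111
State from step 3 equals state from step 2 -> cycle length 1

Answer: 1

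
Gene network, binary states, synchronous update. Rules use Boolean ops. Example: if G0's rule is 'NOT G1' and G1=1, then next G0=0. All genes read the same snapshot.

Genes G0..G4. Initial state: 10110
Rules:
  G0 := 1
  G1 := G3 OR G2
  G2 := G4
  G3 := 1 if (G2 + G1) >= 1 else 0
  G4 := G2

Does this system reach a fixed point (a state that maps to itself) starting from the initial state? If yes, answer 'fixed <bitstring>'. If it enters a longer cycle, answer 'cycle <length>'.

Answer: cycle 2

Derivation:
Step 0: 10110
Step 1: G0=1(const) G1=G3|G2=1|1=1 G2=G4=0 G3=(1+0>=1)=1 G4=G2=1 -> 11011
Step 2: G0=1(const) G1=G3|G2=1|0=1 G2=G4=1 G3=(0+1>=1)=1 G4=G2=0 -> 11110
Step 3: G0=1(const) G1=G3|G2=1|1=1 G2=G4=0 G3=(1+1>=1)=1 G4=G2=1 -> 11011
Cycle of length 2 starting at step 1 -> no fixed point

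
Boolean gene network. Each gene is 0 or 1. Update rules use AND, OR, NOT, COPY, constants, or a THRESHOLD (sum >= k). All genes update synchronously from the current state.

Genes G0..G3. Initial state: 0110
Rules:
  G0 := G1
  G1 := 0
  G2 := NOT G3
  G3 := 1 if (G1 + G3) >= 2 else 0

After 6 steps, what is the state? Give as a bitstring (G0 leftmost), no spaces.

Step 1: G0=G1=1 G1=0(const) G2=NOT G3=NOT 0=1 G3=(1+0>=2)=0 -> 1010
Step 2: G0=G1=0 G1=0(const) G2=NOT G3=NOT 0=1 G3=(0+0>=2)=0 -> 0010
Step 3: G0=G1=0 G1=0(const) G2=NOT G3=NOT 0=1 G3=(0+0>=2)=0 -> 0010
Step 4: G0=G1=0 G1=0(const) G2=NOT G3=NOT 0=1 G3=(0+0>=2)=0 -> 0010
Step 5: G0=G1=0 G1=0(const) G2=NOT G3=NOT 0=1 G3=(0+0>=2)=0 -> 0010
Step 6: G0=G1=0 G1=0(const) G2=NOT G3=NOT 0=1 G3=(0+0>=2)=0 -> 0010

0010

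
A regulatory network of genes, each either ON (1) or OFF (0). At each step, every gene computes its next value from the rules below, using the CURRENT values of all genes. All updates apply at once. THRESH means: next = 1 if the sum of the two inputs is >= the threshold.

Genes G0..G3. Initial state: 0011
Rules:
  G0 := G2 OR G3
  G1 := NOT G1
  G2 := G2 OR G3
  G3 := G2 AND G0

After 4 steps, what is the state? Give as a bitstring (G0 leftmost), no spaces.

Step 1: G0=G2|G3=1|1=1 G1=NOT G1=NOT 0=1 G2=G2|G3=1|1=1 G3=G2&G0=1&0=0 -> 1110
Step 2: G0=G2|G3=1|0=1 G1=NOT G1=NOT 1=0 G2=G2|G3=1|0=1 G3=G2&G0=1&1=1 -> 1011
Step 3: G0=G2|G3=1|1=1 G1=NOT G1=NOT 0=1 G2=G2|G3=1|1=1 G3=G2&G0=1&1=1 -> 1111
Step 4: G0=G2|G3=1|1=1 G1=NOT G1=NOT 1=0 G2=G2|G3=1|1=1 G3=G2&G0=1&1=1 -> 1011

1011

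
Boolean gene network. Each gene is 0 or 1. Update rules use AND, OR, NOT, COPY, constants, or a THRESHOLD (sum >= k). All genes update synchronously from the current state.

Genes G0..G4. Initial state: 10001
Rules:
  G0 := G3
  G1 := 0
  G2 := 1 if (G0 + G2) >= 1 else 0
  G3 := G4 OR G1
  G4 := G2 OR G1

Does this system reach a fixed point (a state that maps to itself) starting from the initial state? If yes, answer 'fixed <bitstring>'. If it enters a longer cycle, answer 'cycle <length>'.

Step 0: 10001
Step 1: G0=G3=0 G1=0(const) G2=(1+0>=1)=1 G3=G4|G1=1|0=1 G4=G2|G1=0|0=0 -> 00110
Step 2: G0=G3=1 G1=0(const) G2=(0+1>=1)=1 G3=G4|G1=0|0=0 G4=G2|G1=1|0=1 -> 10101
Step 3: G0=G3=0 G1=0(const) G2=(1+1>=1)=1 G3=G4|G1=1|0=1 G4=G2|G1=1|0=1 -> 00111
Step 4: G0=G3=1 G1=0(const) G2=(0+1>=1)=1 G3=G4|G1=1|0=1 G4=G2|G1=1|0=1 -> 10111
Step 5: G0=G3=1 G1=0(const) G2=(1+1>=1)=1 G3=G4|G1=1|0=1 G4=G2|G1=1|0=1 -> 10111
Fixed point reached at step 4: 10111

Answer: fixed 10111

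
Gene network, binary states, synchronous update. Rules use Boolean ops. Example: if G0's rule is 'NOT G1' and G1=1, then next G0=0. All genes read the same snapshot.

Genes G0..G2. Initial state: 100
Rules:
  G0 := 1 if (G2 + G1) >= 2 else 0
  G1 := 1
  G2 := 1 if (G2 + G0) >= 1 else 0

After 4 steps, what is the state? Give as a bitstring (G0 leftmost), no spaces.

Step 1: G0=(0+0>=2)=0 G1=1(const) G2=(0+1>=1)=1 -> 011
Step 2: G0=(1+1>=2)=1 G1=1(const) G2=(1+0>=1)=1 -> 111
Step 3: G0=(1+1>=2)=1 G1=1(const) G2=(1+1>=1)=1 -> 111
Step 4: G0=(1+1>=2)=1 G1=1(const) G2=(1+1>=1)=1 -> 111

111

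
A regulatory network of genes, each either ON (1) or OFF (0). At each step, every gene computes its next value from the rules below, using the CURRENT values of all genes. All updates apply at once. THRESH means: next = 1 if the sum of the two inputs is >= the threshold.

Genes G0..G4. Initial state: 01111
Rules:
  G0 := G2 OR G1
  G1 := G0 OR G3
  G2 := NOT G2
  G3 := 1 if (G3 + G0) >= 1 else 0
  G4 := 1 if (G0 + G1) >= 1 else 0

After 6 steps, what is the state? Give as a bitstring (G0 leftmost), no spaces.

Step 1: G0=G2|G1=1|1=1 G1=G0|G3=0|1=1 G2=NOT G2=NOT 1=0 G3=(1+0>=1)=1 G4=(0+1>=1)=1 -> 11011
Step 2: G0=G2|G1=0|1=1 G1=G0|G3=1|1=1 G2=NOT G2=NOT 0=1 G3=(1+1>=1)=1 G4=(1+1>=1)=1 -> 11111
Step 3: G0=G2|G1=1|1=1 G1=G0|G3=1|1=1 G2=NOT G2=NOT 1=0 G3=(1+1>=1)=1 G4=(1+1>=1)=1 -> 11011
Step 4: G0=G2|G1=0|1=1 G1=G0|G3=1|1=1 G2=NOT G2=NOT 0=1 G3=(1+1>=1)=1 G4=(1+1>=1)=1 -> 11111
Step 5: G0=G2|G1=1|1=1 G1=G0|G3=1|1=1 G2=NOT G2=NOT 1=0 G3=(1+1>=1)=1 G4=(1+1>=1)=1 -> 11011
Step 6: G0=G2|G1=0|1=1 G1=G0|G3=1|1=1 G2=NOT G2=NOT 0=1 G3=(1+1>=1)=1 G4=(1+1>=1)=1 -> 11111

11111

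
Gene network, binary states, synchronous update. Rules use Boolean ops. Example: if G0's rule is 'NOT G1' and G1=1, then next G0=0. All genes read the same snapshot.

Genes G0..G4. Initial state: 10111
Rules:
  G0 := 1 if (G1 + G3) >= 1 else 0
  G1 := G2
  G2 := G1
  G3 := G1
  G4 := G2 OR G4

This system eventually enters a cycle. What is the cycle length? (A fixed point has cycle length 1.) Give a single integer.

Step 0: 10111
Step 1: G0=(0+1>=1)=1 G1=G2=1 G2=G1=0 G3=G1=0 G4=G2|G4=1|1=1 -> 11001
Step 2: G0=(1+0>=1)=1 G1=G2=0 G2=G1=1 G3=G1=1 G4=G2|G4=0|1=1 -> 10111
State from step 2 equals state from step 0 -> cycle length 2

Answer: 2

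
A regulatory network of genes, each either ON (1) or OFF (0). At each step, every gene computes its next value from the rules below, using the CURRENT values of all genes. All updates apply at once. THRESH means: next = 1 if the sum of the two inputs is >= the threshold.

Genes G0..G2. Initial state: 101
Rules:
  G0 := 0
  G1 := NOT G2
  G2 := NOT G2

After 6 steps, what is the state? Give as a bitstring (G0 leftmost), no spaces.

Step 1: G0=0(const) G1=NOT G2=NOT 1=0 G2=NOT G2=NOT 1=0 -> 000
Step 2: G0=0(const) G1=NOT G2=NOT 0=1 G2=NOT G2=NOT 0=1 -> 011
Step 3: G0=0(const) G1=NOT G2=NOT 1=0 G2=NOT G2=NOT 1=0 -> 000
Step 4: G0=0(const) G1=NOT G2=NOT 0=1 G2=NOT G2=NOT 0=1 -> 011
Step 5: G0=0(const) G1=NOT G2=NOT 1=0 G2=NOT G2=NOT 1=0 -> 000
Step 6: G0=0(const) G1=NOT G2=NOT 0=1 G2=NOT G2=NOT 0=1 -> 011

011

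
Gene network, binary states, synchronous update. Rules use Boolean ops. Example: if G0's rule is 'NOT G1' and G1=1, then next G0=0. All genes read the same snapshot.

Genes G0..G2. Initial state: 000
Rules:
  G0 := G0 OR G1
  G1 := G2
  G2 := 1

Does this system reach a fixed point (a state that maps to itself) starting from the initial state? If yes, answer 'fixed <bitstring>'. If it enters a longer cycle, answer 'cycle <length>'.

Step 0: 000
Step 1: G0=G0|G1=0|0=0 G1=G2=0 G2=1(const) -> 001
Step 2: G0=G0|G1=0|0=0 G1=G2=1 G2=1(const) -> 011
Step 3: G0=G0|G1=0|1=1 G1=G2=1 G2=1(const) -> 111
Step 4: G0=G0|G1=1|1=1 G1=G2=1 G2=1(const) -> 111
Fixed point reached at step 3: 111

Answer: fixed 111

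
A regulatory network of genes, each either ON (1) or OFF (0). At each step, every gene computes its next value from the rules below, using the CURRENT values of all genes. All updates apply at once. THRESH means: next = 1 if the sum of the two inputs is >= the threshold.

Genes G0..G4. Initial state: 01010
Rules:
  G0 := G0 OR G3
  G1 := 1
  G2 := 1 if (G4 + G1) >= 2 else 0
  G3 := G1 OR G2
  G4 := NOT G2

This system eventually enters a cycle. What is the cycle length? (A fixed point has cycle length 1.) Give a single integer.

Answer: 4

Derivation:
Step 0: 01010
Step 1: G0=G0|G3=0|1=1 G1=1(const) G2=(0+1>=2)=0 G3=G1|G2=1|0=1 G4=NOT G2=NOT 0=1 -> 11011
Step 2: G0=G0|G3=1|1=1 G1=1(const) G2=(1+1>=2)=1 G3=G1|G2=1|0=1 G4=NOT G2=NOT 0=1 -> 11111
Step 3: G0=G0|G3=1|1=1 G1=1(const) G2=(1+1>=2)=1 G3=G1|G2=1|1=1 G4=NOT G2=NOT 1=0 -> 11110
Step 4: G0=G0|G3=1|1=1 G1=1(const) G2=(0+1>=2)=0 G3=G1|G2=1|1=1 G4=NOT G2=NOT 1=0 -> 11010
Step 5: G0=G0|G3=1|1=1 G1=1(const) G2=(0+1>=2)=0 G3=G1|G2=1|0=1 G4=NOT G2=NOT 0=1 -> 11011
State from step 5 equals state from step 1 -> cycle length 4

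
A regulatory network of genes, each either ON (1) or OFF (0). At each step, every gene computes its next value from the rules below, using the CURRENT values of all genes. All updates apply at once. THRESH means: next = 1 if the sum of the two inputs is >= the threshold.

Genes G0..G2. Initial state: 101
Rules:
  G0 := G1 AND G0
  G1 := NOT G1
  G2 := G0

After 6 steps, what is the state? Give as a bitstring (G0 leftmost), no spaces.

Step 1: G0=G1&G0=0&1=0 G1=NOT G1=NOT 0=1 G2=G0=1 -> 011
Step 2: G0=G1&G0=1&0=0 G1=NOT G1=NOT 1=0 G2=G0=0 -> 000
Step 3: G0=G1&G0=0&0=0 G1=NOT G1=NOT 0=1 G2=G0=0 -> 010
Step 4: G0=G1&G0=1&0=0 G1=NOT G1=NOT 1=0 G2=G0=0 -> 000
Step 5: G0=G1&G0=0&0=0 G1=NOT G1=NOT 0=1 G2=G0=0 -> 010
Step 6: G0=G1&G0=1&0=0 G1=NOT G1=NOT 1=0 G2=G0=0 -> 000

000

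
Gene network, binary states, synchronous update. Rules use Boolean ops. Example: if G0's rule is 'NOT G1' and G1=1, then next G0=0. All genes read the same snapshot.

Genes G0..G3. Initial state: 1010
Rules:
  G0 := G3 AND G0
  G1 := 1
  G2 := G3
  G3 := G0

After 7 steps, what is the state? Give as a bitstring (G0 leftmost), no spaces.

Step 1: G0=G3&G0=0&1=0 G1=1(const) G2=G3=0 G3=G0=1 -> 0101
Step 2: G0=G3&G0=1&0=0 G1=1(const) G2=G3=1 G3=G0=0 -> 0110
Step 3: G0=G3&G0=0&0=0 G1=1(const) G2=G3=0 G3=G0=0 -> 0100
Step 4: G0=G3&G0=0&0=0 G1=1(const) G2=G3=0 G3=G0=0 -> 0100
Step 5: G0=G3&G0=0&0=0 G1=1(const) G2=G3=0 G3=G0=0 -> 0100
Step 6: G0=G3&G0=0&0=0 G1=1(const) G2=G3=0 G3=G0=0 -> 0100
Step 7: G0=G3&G0=0&0=0 G1=1(const) G2=G3=0 G3=G0=0 -> 0100

0100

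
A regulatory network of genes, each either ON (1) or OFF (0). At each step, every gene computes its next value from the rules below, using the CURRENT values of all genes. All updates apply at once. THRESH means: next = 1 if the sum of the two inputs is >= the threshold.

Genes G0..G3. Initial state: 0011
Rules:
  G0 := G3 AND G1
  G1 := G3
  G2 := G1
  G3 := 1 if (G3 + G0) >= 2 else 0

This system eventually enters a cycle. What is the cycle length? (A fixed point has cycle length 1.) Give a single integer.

Answer: 1

Derivation:
Step 0: 0011
Step 1: G0=G3&G1=1&0=0 G1=G3=1 G2=G1=0 G3=(1+0>=2)=0 -> 0100
Step 2: G0=G3&G1=0&1=0 G1=G3=0 G2=G1=1 G3=(0+0>=2)=0 -> 0010
Step 3: G0=G3&G1=0&0=0 G1=G3=0 G2=G1=0 G3=(0+0>=2)=0 -> 0000
Step 4: G0=G3&G1=0&0=0 G1=G3=0 G2=G1=0 G3=(0+0>=2)=0 -> 0000
State from step 4 equals state from step 3 -> cycle length 1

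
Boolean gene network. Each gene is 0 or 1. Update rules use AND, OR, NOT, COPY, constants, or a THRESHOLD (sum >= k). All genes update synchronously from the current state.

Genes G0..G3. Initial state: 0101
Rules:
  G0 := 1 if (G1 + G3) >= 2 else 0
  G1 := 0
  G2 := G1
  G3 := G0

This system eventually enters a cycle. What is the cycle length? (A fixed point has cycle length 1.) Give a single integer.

Step 0: 0101
Step 1: G0=(1+1>=2)=1 G1=0(const) G2=G1=1 G3=G0=0 -> 1010
Step 2: G0=(0+0>=2)=0 G1=0(const) G2=G1=0 G3=G0=1 -> 0001
Step 3: G0=(0+1>=2)=0 G1=0(const) G2=G1=0 G3=G0=0 -> 0000
Step 4: G0=(0+0>=2)=0 G1=0(const) G2=G1=0 G3=G0=0 -> 0000
State from step 4 equals state from step 3 -> cycle length 1

Answer: 1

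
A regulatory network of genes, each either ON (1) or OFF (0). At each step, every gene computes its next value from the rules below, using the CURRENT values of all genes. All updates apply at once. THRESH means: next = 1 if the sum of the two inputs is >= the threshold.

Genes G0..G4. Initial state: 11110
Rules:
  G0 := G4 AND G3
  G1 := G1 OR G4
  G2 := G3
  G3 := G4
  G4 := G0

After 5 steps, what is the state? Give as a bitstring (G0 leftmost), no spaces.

Step 1: G0=G4&G3=0&1=0 G1=G1|G4=1|0=1 G2=G3=1 G3=G4=0 G4=G0=1 -> 01101
Step 2: G0=G4&G3=1&0=0 G1=G1|G4=1|1=1 G2=G3=0 G3=G4=1 G4=G0=0 -> 01010
Step 3: G0=G4&G3=0&1=0 G1=G1|G4=1|0=1 G2=G3=1 G3=G4=0 G4=G0=0 -> 01100
Step 4: G0=G4&G3=0&0=0 G1=G1|G4=1|0=1 G2=G3=0 G3=G4=0 G4=G0=0 -> 01000
Step 5: G0=G4&G3=0&0=0 G1=G1|G4=1|0=1 G2=G3=0 G3=G4=0 G4=G0=0 -> 01000

01000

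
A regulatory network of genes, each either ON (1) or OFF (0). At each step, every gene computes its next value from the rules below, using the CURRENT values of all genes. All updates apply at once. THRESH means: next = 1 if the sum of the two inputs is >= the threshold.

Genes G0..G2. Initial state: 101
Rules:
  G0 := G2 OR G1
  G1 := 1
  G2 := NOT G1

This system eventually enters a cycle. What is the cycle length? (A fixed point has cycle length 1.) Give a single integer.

Answer: 1

Derivation:
Step 0: 101
Step 1: G0=G2|G1=1|0=1 G1=1(const) G2=NOT G1=NOT 0=1 -> 111
Step 2: G0=G2|G1=1|1=1 G1=1(const) G2=NOT G1=NOT 1=0 -> 110
Step 3: G0=G2|G1=0|1=1 G1=1(const) G2=NOT G1=NOT 1=0 -> 110
State from step 3 equals state from step 2 -> cycle length 1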